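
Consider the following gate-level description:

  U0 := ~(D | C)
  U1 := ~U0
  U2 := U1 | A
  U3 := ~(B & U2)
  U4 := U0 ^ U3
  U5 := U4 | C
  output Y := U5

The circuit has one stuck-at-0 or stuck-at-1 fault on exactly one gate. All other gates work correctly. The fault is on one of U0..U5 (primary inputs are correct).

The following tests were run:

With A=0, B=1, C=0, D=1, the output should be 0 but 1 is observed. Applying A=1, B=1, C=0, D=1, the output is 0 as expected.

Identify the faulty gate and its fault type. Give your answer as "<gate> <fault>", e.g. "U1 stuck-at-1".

U1 stuck-at-0

Fault-free values for test 1 (A=0, B=1, C=0, D=1): U0=0, U1=1, U2=1, U3=0, U4=0, U5=0, giving Y=0. Observed 1.
Test 1: faults giving observed 1 are {U1 stuck-at-0, U2 stuck-at-0, U3 stuck-at-1, U4 stuck-at-1, U5 stuck-at-1}.
Test 2 (A=1, B=1, C=0, D=1): fault-free U0=0, U1=1, U2=1, U3=0, U4=0, U5=0 → 0; observed 0. Eliminates U2 stuck-at-0, U3 stuck-at-1, U4 stuck-at-1, U5 stuck-at-1.
Only U1 stuck-at-0 is consistent with every test.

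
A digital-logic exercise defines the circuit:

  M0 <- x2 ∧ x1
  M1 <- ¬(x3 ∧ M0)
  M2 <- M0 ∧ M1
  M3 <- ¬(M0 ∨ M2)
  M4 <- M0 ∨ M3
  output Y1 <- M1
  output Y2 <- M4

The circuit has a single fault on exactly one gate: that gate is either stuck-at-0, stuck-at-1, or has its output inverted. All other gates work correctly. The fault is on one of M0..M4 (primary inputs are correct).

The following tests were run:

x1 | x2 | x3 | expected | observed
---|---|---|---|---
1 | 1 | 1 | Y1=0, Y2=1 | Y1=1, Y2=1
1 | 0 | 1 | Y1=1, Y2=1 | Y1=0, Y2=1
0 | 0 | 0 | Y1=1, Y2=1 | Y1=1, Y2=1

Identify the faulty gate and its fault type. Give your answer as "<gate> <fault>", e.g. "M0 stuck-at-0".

Fault-free values for test 1 (x1=1, x2=1, x3=1): M0=1, M1=0, M2=0, M3=0, M4=1, giving Y1=0, Y2=1. Observed Y1=1, Y2=1.
Test 1: faults giving observed Y1=1, Y2=1 are {M0 stuck-at-0, M0 inverted output, M1 stuck-at-1, M1 inverted output}.
Test 2 (x1=1, x2=0, x3=1): fault-free M0=0, M1=1, M2=0, M3=1, M4=1 → Y1=1, Y2=1; observed Y1=0, Y2=1. Eliminates M0 stuck-at-0, M1 stuck-at-1.
Test 3 (x1=0, x2=0, x3=0): fault-free M0=0, M1=1, M2=0, M3=1, M4=1 → Y1=1, Y2=1; observed Y1=1, Y2=1. Eliminates M1 inverted output.
Only M0 inverted output is consistent with every test.

M0 inverted output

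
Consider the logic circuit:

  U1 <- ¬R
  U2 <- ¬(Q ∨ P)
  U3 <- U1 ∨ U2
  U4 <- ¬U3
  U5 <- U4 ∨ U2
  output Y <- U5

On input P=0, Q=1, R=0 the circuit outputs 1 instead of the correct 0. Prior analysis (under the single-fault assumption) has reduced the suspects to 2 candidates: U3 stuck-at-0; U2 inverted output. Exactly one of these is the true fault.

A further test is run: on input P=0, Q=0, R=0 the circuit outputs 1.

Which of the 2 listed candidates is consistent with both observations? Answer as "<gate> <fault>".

Evaluate each candidate on input P=0, Q=0, R=0:
  U3 stuck-at-0: U1=1, U2=1, U3=0 [stuck-at-0], U4=1, U5=1 → 1 — matches
  U2 inverted output: U1=1, U2=0 [inverted output], U3=1, U4=0, U5=0 → 0 — eliminated
Only U3 stuck-at-0 reproduces the observed 1.

U3 stuck-at-0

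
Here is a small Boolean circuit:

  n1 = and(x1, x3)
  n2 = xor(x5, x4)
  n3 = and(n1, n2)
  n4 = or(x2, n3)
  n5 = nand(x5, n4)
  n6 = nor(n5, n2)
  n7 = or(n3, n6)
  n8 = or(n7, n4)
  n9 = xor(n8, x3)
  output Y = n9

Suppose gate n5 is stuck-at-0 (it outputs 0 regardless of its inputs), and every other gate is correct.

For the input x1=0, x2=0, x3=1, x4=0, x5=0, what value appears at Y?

0

Propagate with n5 forced: n1=0, n2=0, n3=0, n4=0, n5=0 [stuck-at-0], n6=1, n7=1, n8=1, n9=0.
So Y = 0. (Without the fault it would be 1.)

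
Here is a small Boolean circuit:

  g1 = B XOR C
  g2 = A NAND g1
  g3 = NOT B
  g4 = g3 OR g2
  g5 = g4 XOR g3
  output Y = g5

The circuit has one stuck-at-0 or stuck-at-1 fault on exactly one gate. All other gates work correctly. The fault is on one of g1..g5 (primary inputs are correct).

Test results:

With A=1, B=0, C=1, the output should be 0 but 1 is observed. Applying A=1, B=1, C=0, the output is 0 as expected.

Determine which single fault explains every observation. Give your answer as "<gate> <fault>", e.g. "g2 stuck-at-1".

g4 stuck-at-0

Fault-free values for test 1 (A=1, B=0, C=1): g1=1, g2=0, g3=1, g4=1, g5=0, giving Y=0. Observed 1.
Test 1: faults giving observed 1 are {g4 stuck-at-0, g5 stuck-at-1}.
Test 2 (A=1, B=1, C=0): fault-free g1=1, g2=0, g3=0, g4=0, g5=0 → 0; observed 0. Eliminates g5 stuck-at-1.
Only g4 stuck-at-0 is consistent with every test.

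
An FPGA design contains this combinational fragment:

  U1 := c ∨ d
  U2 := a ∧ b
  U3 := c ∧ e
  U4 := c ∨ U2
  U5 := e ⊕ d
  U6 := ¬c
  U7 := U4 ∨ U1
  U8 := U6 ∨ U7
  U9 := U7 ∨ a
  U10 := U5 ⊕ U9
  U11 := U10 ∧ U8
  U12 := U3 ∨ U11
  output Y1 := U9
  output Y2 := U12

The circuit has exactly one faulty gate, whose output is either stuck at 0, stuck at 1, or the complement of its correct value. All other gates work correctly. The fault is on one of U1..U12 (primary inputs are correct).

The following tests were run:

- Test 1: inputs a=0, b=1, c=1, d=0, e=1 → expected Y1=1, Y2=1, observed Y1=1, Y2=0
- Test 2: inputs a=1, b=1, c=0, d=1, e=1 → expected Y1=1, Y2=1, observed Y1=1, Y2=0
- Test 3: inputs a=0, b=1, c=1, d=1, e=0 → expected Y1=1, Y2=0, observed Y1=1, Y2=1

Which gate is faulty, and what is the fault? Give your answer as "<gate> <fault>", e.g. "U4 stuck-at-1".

Fault-free values for test 1 (a=0, b=1, c=1, d=0, e=1): U1=1, U2=0, U3=1, U4=1, U5=1, U6=0, U7=1, U8=1, U9=1, U10=0, U11=0, U12=1, giving Y1=1, Y2=1. Observed Y1=1, Y2=0.
Test 1: faults giving observed Y1=1, Y2=0 are {U3 stuck-at-0, U3 inverted output, U12 stuck-at-0, U12 inverted output}.
Test 2 (a=1, b=1, c=0, d=1, e=1): fault-free U1=1, U2=1, U3=0, U4=1, U5=0, U6=1, U7=1, U8=1, U9=1, U10=1, U11=1, U12=1 → Y1=1, Y2=1; observed Y1=1, Y2=0. Eliminates U3 stuck-at-0, U3 inverted output.
Test 3 (a=0, b=1, c=1, d=1, e=0): fault-free U1=1, U2=0, U3=0, U4=1, U5=1, U6=0, U7=1, U8=1, U9=1, U10=0, U11=0, U12=0 → Y1=1, Y2=0; observed Y1=1, Y2=1. Eliminates U12 stuck-at-0.
Only U12 inverted output is consistent with every test.

U12 inverted output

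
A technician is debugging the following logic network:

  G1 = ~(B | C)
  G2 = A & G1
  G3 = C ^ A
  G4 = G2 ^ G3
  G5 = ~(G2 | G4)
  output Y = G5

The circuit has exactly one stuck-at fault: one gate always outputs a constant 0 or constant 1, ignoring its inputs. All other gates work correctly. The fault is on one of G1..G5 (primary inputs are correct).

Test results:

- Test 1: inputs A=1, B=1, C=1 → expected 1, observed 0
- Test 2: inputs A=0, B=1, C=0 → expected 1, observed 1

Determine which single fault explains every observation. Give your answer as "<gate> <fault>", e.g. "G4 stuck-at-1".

Fault-free values for test 1 (A=1, B=1, C=1): G1=0, G2=0, G3=0, G4=0, G5=1, giving Y=1. Observed 0.
Test 1: faults giving observed 0 are {G1 stuck-at-1, G2 stuck-at-1, G3 stuck-at-1, G4 stuck-at-1, G5 stuck-at-0}.
Test 2 (A=0, B=1, C=0): fault-free G1=0, G2=0, G3=0, G4=0, G5=1 → 1; observed 1. Eliminates G2 stuck-at-1, G3 stuck-at-1, G4 stuck-at-1, G5 stuck-at-0.
Only G1 stuck-at-1 is consistent with every test.

G1 stuck-at-1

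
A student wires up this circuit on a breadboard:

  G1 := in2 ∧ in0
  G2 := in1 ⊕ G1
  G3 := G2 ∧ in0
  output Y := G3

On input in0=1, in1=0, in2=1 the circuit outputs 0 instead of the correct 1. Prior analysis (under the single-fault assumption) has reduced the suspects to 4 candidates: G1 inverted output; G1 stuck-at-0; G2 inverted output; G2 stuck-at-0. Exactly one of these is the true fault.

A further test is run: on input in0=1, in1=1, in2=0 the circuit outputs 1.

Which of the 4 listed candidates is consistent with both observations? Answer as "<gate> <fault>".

G1 stuck-at-0

Evaluate each candidate on input in0=1, in1=1, in2=0:
  G1 inverted output: G1=1 [inverted output], G2=0, G3=0 → 0 — eliminated
  G1 stuck-at-0: G1=0 [stuck-at-0], G2=1, G3=1 → 1 — matches
  G2 inverted output: G1=0, G2=0 [inverted output], G3=0 → 0 — eliminated
  G2 stuck-at-0: G1=0, G2=0 [stuck-at-0], G3=0 → 0 — eliminated
Only G1 stuck-at-0 reproduces the observed 1.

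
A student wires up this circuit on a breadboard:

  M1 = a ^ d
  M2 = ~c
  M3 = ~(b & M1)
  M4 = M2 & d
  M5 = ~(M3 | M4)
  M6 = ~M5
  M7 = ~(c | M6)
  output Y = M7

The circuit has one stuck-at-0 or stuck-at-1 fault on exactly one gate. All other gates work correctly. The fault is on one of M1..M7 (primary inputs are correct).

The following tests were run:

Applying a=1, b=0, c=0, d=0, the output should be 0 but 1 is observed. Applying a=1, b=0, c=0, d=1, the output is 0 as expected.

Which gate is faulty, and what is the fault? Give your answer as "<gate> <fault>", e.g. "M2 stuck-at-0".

Fault-free values for test 1 (a=1, b=0, c=0, d=0): M1=1, M2=1, M3=1, M4=0, M5=0, M6=1, M7=0, giving Y=0. Observed 1.
Test 1: faults giving observed 1 are {M3 stuck-at-0, M5 stuck-at-1, M6 stuck-at-0, M7 stuck-at-1}.
Test 2 (a=1, b=0, c=0, d=1): fault-free M1=0, M2=1, M3=1, M4=1, M5=0, M6=1, M7=0 → 0; observed 0. Eliminates M5 stuck-at-1, M6 stuck-at-0, M7 stuck-at-1.
Only M3 stuck-at-0 is consistent with every test.

M3 stuck-at-0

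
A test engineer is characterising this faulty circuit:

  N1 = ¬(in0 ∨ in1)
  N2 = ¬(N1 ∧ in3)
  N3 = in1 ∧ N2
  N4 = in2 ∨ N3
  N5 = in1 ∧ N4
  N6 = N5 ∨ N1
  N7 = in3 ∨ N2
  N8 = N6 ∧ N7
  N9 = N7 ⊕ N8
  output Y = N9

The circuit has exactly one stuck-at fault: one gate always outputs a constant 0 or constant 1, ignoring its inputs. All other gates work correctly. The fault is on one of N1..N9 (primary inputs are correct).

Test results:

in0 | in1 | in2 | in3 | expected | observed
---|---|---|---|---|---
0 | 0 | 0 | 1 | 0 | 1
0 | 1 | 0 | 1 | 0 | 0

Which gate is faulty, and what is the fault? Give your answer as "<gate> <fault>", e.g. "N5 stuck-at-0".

N1 stuck-at-0

Fault-free values for test 1 (in0=0, in1=0, in2=0, in3=1): N1=1, N2=0, N3=0, N4=0, N5=0, N6=1, N7=1, N8=1, N9=0, giving Y=0. Observed 1.
Test 1: faults giving observed 1 are {N1 stuck-at-0, N6 stuck-at-0, N8 stuck-at-0, N9 stuck-at-1}.
Test 2 (in0=0, in1=1, in2=0, in3=1): fault-free N1=0, N2=1, N3=1, N4=1, N5=1, N6=1, N7=1, N8=1, N9=0 → 0; observed 0. Eliminates N6 stuck-at-0, N8 stuck-at-0, N9 stuck-at-1.
Only N1 stuck-at-0 is consistent with every test.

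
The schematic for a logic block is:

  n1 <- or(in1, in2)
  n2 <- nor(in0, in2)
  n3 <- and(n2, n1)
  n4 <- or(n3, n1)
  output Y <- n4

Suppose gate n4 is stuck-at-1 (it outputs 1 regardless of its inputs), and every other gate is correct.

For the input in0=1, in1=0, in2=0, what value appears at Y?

Propagate with n4 forced: n1=0, n2=0, n3=0, n4=1 [stuck-at-1].
So Y = 1. (Without the fault it would be 0.)

1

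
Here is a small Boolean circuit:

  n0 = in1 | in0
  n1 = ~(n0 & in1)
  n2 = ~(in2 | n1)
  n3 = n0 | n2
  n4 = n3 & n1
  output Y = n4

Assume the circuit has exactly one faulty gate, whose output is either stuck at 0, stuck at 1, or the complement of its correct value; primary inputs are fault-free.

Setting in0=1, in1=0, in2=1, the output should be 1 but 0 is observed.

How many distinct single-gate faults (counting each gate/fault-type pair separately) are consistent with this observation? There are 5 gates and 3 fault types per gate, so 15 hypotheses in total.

8

Fault-free: n0=1, n1=1, n2=0, n3=1, n4=1 → 1. Observed 0.
  n0: stuck-at-0, inverted output ✓; others ✗
  n1: stuck-at-0, inverted output ✓; others ✗
  n2: none of the 3 fault types match ✗
  n3: stuck-at-0, inverted output ✓; others ✗
  n4: stuck-at-0, inverted output ✓; others ✗
Consistent faults: {n0 stuck-at-0, n0 inverted output, n1 stuck-at-0, n1 inverted output, n3 stuck-at-0, n3 inverted output, n4 stuck-at-0, n4 inverted output} — 8 in all.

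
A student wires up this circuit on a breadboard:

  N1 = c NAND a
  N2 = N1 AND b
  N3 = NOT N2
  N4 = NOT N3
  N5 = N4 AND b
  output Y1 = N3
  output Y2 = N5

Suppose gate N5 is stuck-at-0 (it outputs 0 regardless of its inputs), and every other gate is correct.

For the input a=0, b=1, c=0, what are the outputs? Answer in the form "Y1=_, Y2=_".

Y1=0, Y2=0

Propagate with N5 forced: N1=1, N2=1, N3=0, N4=1, N5=0 [stuck-at-0].
So the outputs are Y1=0, Y2=0. (Without the fault they would be Y1=0, Y2=1.)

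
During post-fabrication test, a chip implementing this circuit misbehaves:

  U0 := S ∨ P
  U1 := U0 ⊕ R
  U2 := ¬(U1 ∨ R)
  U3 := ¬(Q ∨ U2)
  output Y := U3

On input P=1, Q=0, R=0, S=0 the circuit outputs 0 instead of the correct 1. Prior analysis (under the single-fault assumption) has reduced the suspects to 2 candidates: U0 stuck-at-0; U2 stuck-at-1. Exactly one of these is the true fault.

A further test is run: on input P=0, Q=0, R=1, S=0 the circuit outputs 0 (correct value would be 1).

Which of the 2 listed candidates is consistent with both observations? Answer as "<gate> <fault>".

U2 stuck-at-1

Evaluate each candidate on input P=0, Q=0, R=1, S=0:
  U0 stuck-at-0: U0=0 [stuck-at-0], U1=1, U2=0, U3=1 → 1 — eliminated
  U2 stuck-at-1: U0=0, U1=1, U2=1 [stuck-at-1], U3=0 → 0 — matches
Only U2 stuck-at-1 reproduces the observed 0.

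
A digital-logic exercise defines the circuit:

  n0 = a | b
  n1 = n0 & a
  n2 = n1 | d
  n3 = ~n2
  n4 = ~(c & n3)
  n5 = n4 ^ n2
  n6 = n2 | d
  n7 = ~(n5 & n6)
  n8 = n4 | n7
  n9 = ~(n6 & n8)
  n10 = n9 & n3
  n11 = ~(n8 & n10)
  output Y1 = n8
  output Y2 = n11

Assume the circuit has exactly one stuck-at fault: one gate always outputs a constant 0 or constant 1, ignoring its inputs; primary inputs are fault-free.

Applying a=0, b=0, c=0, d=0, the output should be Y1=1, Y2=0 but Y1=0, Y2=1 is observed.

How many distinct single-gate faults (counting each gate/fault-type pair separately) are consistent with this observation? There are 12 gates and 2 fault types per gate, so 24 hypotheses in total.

Fault-free: n0=0, n1=0, n2=0, n3=1, n4=1, n5=1, n6=0, n7=1, n8=1, n9=1, n10=1, n11=0 → Y1=1, Y2=0. Observed Y1=0, Y2=1.
  n0: none of the 2 fault types match ✗
  n1: none of the 2 fault types match ✗
  n2: none of the 2 fault types match ✗
  n3: none of the 2 fault types match ✗
  n4: none of the 2 fault types match ✗
  n5: none of the 2 fault types match ✗
  n6: none of the 2 fault types match ✗
  n7: none of the 2 fault types match ✗
  n8: stuck-at-0 ✓; others ✗
  n9: none of the 2 fault types match ✗
  n10: none of the 2 fault types match ✗
  n11: none of the 2 fault types match ✗
Consistent faults: {n8 stuck-at-0} — 1 in all.

1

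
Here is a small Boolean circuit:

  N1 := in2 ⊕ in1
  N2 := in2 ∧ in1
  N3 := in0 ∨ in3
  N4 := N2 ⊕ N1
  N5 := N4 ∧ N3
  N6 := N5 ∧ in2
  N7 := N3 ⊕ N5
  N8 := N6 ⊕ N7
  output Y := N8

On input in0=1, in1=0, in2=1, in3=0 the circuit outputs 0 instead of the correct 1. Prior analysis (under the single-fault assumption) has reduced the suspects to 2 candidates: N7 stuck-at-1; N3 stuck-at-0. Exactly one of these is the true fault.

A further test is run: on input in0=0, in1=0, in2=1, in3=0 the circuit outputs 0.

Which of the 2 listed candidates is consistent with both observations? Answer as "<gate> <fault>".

N3 stuck-at-0

Evaluate each candidate on input in0=0, in1=0, in2=1, in3=0:
  N7 stuck-at-1: N1=1, N2=0, N3=0, N4=1, N5=0, N6=0, N7=1 [stuck-at-1], N8=1 → 1 — eliminated
  N3 stuck-at-0: N1=1, N2=0, N3=0 [stuck-at-0], N4=1, N5=0, N6=0, N7=0, N8=0 → 0 — matches
Only N3 stuck-at-0 reproduces the observed 0.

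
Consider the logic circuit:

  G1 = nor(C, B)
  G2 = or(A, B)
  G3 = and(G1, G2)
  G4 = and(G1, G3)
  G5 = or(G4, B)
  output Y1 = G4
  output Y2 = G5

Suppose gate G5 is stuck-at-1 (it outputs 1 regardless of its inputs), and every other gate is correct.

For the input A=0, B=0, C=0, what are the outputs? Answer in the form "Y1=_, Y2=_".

Propagate with G5 forced: G1=1, G2=0, G3=0, G4=0, G5=1 [stuck-at-1].
So the outputs are Y1=0, Y2=1. (Without the fault they would be Y1=0, Y2=0.)

Y1=0, Y2=1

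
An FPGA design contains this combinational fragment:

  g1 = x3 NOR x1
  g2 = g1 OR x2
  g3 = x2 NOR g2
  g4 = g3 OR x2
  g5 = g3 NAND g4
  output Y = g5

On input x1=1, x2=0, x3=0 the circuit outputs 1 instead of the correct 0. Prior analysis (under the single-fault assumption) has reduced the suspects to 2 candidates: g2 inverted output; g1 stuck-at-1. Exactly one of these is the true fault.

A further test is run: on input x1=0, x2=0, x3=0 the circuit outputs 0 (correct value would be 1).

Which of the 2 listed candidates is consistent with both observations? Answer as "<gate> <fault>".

Evaluate each candidate on input x1=0, x2=0, x3=0:
  g2 inverted output: g1=1, g2=0 [inverted output], g3=1, g4=1, g5=0 → 0 — matches
  g1 stuck-at-1: g1=1 [stuck-at-1], g2=1, g3=0, g4=0, g5=1 → 1 — eliminated
Only g2 inverted output reproduces the observed 0.

g2 inverted output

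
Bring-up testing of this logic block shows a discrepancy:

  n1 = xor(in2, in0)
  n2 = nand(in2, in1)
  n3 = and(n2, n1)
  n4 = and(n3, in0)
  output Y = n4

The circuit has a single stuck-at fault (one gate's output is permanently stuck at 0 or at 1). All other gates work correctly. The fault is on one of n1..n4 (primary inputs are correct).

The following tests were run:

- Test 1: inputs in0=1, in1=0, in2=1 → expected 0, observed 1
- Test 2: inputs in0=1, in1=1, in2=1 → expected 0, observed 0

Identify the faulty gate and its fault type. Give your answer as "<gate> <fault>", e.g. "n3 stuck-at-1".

n1 stuck-at-1

Fault-free values for test 1 (in0=1, in1=0, in2=1): n1=0, n2=1, n3=0, n4=0, giving Y=0. Observed 1.
Test 1: faults giving observed 1 are {n1 stuck-at-1, n3 stuck-at-1, n4 stuck-at-1}.
Test 2 (in0=1, in1=1, in2=1): fault-free n1=0, n2=0, n3=0, n4=0 → 0; observed 0. Eliminates n3 stuck-at-1, n4 stuck-at-1.
Only n1 stuck-at-1 is consistent with every test.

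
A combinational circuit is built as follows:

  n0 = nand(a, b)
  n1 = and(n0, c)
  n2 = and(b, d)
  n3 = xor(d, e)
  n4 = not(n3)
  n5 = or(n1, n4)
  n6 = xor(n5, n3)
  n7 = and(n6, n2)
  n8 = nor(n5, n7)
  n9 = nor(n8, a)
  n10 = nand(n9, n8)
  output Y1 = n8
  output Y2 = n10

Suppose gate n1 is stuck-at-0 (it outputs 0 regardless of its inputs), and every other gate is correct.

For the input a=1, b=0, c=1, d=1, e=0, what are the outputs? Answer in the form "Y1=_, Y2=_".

Y1=1, Y2=1

Propagate with n1 forced: n0=1, n1=0 [stuck-at-0], n2=0, n3=1, n4=0, n5=0, n6=1, n7=0, n8=1, n9=0, n10=1.
So the outputs are Y1=1, Y2=1. (Without the fault they would be Y1=0, Y2=1.)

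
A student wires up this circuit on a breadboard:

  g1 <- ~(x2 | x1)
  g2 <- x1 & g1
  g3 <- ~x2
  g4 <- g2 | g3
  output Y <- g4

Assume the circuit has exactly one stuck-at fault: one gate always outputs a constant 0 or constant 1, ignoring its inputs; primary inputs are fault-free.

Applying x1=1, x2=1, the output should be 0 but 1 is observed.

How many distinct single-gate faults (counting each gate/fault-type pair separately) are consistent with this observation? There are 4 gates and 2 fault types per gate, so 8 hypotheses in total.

Fault-free: g1=0, g2=0, g3=0, g4=0 → 0. Observed 1.
  g1 stuck-at-0: output 0 ✗
  g1 stuck-at-1: output 1 ✓
  g2 stuck-at-0: output 0 ✗
  g2 stuck-at-1: output 1 ✓
  g3 stuck-at-0: output 0 ✗
  g3 stuck-at-1: output 1 ✓
  g4 stuck-at-0: output 0 ✗
  g4 stuck-at-1: output 1 ✓
Consistent faults: {g1 stuck-at-1, g2 stuck-at-1, g3 stuck-at-1, g4 stuck-at-1} — 4 in all.

4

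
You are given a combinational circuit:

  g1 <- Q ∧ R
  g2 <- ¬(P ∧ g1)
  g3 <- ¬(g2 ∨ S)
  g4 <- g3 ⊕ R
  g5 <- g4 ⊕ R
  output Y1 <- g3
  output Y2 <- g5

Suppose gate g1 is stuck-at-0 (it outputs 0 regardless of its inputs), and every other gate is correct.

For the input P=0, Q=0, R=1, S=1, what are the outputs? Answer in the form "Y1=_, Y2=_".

Y1=0, Y2=0

Propagate with g1 forced: g1=0 [stuck-at-0], g2=1, g3=0, g4=1, g5=0.
So the outputs are Y1=0, Y2=0. (Same as the fault-free value — the fault is masked on this input.)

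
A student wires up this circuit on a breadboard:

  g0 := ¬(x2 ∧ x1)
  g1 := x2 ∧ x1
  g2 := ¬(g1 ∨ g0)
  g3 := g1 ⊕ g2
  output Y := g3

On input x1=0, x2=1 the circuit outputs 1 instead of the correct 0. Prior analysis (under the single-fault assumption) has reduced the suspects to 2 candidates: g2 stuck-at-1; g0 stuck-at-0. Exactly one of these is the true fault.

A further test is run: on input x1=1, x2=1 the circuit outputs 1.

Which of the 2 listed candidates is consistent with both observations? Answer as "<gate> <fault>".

g0 stuck-at-0

Evaluate each candidate on input x1=1, x2=1:
  g2 stuck-at-1: g0=0, g1=1, g2=1 [stuck-at-1], g3=0 → 0 — eliminated
  g0 stuck-at-0: g0=0 [stuck-at-0], g1=1, g2=0, g3=1 → 1 — matches
Only g0 stuck-at-0 reproduces the observed 1.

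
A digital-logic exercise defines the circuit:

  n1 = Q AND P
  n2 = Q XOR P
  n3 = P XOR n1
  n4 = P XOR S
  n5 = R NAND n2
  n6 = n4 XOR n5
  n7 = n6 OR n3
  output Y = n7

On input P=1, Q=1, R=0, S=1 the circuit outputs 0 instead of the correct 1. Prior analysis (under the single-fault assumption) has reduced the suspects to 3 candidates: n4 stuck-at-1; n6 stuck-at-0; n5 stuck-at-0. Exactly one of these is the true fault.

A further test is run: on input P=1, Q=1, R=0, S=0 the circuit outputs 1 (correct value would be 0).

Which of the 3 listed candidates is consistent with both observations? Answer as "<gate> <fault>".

Evaluate each candidate on input P=1, Q=1, R=0, S=0:
  n4 stuck-at-1: n1=1, n2=0, n3=0, n4=1 [stuck-at-1], n5=1, n6=0, n7=0 → 0 — eliminated
  n6 stuck-at-0: n1=1, n2=0, n3=0, n4=1, n5=1, n6=0 [stuck-at-0], n7=0 → 0 — eliminated
  n5 stuck-at-0: n1=1, n2=0, n3=0, n4=1, n5=0 [stuck-at-0], n6=1, n7=1 → 1 — matches
Only n5 stuck-at-0 reproduces the observed 1.

n5 stuck-at-0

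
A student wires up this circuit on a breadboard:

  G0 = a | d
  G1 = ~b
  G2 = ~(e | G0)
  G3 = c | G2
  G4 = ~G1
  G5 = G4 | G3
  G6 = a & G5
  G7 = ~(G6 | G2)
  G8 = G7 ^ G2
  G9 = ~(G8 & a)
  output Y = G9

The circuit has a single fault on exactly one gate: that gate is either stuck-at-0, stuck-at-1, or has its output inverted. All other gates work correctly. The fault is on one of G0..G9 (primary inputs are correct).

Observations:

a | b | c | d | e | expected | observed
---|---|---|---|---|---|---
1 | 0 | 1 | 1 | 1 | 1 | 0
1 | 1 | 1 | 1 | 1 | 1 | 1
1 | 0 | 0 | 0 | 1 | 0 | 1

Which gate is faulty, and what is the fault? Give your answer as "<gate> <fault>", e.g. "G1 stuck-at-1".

G3 inverted output

Fault-free values for test 1 (a=1, b=0, c=1, d=1, e=1): G0=1, G1=1, G2=0, G3=1, G4=0, G5=1, G6=1, G7=0, G8=0, G9=1, giving Y=1. Observed 0.
Test 1: faults giving observed 0 are {G2 stuck-at-1, G2 inverted output, G3 stuck-at-0, G3 inverted output, G5 stuck-at-0, G5 inverted output, G6 stuck-at-0, G6 inverted output, G7 stuck-at-1, G7 inverted output, G8 stuck-at-1, G8 inverted output, G9 stuck-at-0, G9 inverted output}.
Test 2 (a=1, b=1, c=1, d=1, e=1): fault-free G0=1, G1=0, G2=0, G3=1, G4=1, G5=1, G6=1, G7=0, G8=0, G9=1 → 1; observed 1. Eliminates G2 stuck-at-1, G2 inverted output, G5 stuck-at-0, G5 inverted output, G6 stuck-at-0, G6 inverted output, G7 stuck-at-1, G7 inverted output, G8 stuck-at-1, G8 inverted output, G9 stuck-at-0, G9 inverted output.
Test 3 (a=1, b=0, c=0, d=0, e=1): fault-free G0=1, G1=1, G2=0, G3=0, G4=0, G5=0, G6=0, G7=1, G8=1, G9=0 → 0; observed 1. Eliminates G3 stuck-at-0.
Only G3 inverted output is consistent with every test.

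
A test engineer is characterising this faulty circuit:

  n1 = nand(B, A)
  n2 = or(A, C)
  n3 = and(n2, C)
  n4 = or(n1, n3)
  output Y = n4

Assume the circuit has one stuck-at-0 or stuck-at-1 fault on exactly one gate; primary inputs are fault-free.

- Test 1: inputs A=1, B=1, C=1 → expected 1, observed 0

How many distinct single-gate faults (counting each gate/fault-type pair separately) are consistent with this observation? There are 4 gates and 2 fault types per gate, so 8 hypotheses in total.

Fault-free: n1=0, n2=1, n3=1, n4=1 → 1. Observed 0.
  n1 stuck-at-0: output 1 ✗
  n1 stuck-at-1: output 1 ✗
  n2 stuck-at-0: output 0 ✓
  n2 stuck-at-1: output 1 ✗
  n3 stuck-at-0: output 0 ✓
  n3 stuck-at-1: output 1 ✗
  n4 stuck-at-0: output 0 ✓
  n4 stuck-at-1: output 1 ✗
Consistent faults: {n2 stuck-at-0, n3 stuck-at-0, n4 stuck-at-0} — 3 in all.

3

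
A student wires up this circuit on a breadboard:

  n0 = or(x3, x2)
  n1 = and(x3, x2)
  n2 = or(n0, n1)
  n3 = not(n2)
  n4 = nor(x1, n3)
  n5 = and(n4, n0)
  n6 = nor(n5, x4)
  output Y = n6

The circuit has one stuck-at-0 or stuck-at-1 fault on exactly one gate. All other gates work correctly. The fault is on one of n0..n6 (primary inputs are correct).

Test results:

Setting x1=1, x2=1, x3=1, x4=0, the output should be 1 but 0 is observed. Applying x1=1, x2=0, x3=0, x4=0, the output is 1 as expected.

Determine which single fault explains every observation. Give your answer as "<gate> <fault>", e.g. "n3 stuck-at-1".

n4 stuck-at-1

Fault-free values for test 1 (x1=1, x2=1, x3=1, x4=0): n0=1, n1=1, n2=1, n3=0, n4=0, n5=0, n6=1, giving Y=1. Observed 0.
Test 1: faults giving observed 0 are {n4 stuck-at-1, n5 stuck-at-1, n6 stuck-at-0}.
Test 2 (x1=1, x2=0, x3=0, x4=0): fault-free n0=0, n1=0, n2=0, n3=1, n4=0, n5=0, n6=1 → 1; observed 1. Eliminates n5 stuck-at-1, n6 stuck-at-0.
Only n4 stuck-at-1 is consistent with every test.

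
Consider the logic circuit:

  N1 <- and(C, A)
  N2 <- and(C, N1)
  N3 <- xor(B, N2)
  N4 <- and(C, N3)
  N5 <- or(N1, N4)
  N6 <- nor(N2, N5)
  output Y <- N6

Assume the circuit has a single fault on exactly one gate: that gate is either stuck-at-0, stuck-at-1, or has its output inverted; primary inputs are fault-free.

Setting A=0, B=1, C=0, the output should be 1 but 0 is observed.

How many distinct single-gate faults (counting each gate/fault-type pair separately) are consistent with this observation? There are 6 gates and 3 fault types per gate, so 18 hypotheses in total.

Fault-free: N1=0, N2=0, N3=1, N4=0, N5=0, N6=1 → 1. Observed 0.
  N1: stuck-at-1, inverted output ✓; others ✗
  N2: stuck-at-1, inverted output ✓; others ✗
  N3: none of the 3 fault types match ✗
  N4: stuck-at-1, inverted output ✓; others ✗
  N5: stuck-at-1, inverted output ✓; others ✗
  N6: stuck-at-0, inverted output ✓; others ✗
Consistent faults: {N1 stuck-at-1, N1 inverted output, N2 stuck-at-1, N2 inverted output, N4 stuck-at-1, N4 inverted output, N5 stuck-at-1, N5 inverted output, N6 stuck-at-0, N6 inverted output} — 10 in all.

10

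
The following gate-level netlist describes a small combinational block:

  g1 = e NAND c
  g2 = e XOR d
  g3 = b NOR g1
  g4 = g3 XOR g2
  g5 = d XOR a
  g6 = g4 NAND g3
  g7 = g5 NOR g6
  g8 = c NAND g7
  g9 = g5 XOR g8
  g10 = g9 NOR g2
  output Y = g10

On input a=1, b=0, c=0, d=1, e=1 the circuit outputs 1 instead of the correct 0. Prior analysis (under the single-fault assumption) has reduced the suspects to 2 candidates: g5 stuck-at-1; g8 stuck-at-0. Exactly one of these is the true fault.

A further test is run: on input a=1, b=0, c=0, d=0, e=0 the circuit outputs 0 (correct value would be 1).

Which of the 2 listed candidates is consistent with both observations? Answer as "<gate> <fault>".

Evaluate each candidate on input a=1, b=0, c=0, d=0, e=0:
  g5 stuck-at-1: g1=1, g2=0, g3=0, g4=0, g5=1 [stuck-at-1], g6=1, g7=0, g8=1, g9=0, g10=1 → 1 — eliminated
  g8 stuck-at-0: g1=1, g2=0, g3=0, g4=0, g5=1, g6=1, g7=0, g8=0 [stuck-at-0], g9=1, g10=0 → 0 — matches
Only g8 stuck-at-0 reproduces the observed 0.

g8 stuck-at-0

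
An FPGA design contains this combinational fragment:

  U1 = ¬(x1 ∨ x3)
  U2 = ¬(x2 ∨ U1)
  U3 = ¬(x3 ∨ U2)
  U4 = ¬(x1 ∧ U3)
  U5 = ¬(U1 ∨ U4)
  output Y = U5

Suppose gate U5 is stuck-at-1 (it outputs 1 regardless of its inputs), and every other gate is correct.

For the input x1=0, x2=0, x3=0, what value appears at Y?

1

Propagate with U5 forced: U1=1, U2=0, U3=1, U4=1, U5=1 [stuck-at-1].
So Y = 1. (Without the fault it would be 0.)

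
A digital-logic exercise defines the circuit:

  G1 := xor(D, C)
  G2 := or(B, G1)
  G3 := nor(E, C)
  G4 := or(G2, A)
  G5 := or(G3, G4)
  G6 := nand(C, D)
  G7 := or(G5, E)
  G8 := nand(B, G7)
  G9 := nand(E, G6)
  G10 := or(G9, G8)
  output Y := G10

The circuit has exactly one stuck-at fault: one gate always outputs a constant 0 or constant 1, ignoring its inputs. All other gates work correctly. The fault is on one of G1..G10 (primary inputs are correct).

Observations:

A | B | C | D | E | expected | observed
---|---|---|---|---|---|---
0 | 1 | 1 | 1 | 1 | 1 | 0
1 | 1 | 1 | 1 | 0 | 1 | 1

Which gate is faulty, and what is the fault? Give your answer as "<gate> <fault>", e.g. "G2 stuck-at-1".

Fault-free values for test 1 (A=0, B=1, C=1, D=1, E=1): G1=0, G2=1, G3=0, G4=1, G5=1, G6=0, G7=1, G8=0, G9=1, G10=1, giving Y=1. Observed 0.
Test 1: faults giving observed 0 are {G6 stuck-at-1, G9 stuck-at-0, G10 stuck-at-0}.
Test 2 (A=1, B=1, C=1, D=1, E=0): fault-free G1=0, G2=1, G3=0, G4=1, G5=1, G6=0, G7=1, G8=0, G9=1, G10=1 → 1; observed 1. Eliminates G9 stuck-at-0, G10 stuck-at-0.
Only G6 stuck-at-1 is consistent with every test.

G6 stuck-at-1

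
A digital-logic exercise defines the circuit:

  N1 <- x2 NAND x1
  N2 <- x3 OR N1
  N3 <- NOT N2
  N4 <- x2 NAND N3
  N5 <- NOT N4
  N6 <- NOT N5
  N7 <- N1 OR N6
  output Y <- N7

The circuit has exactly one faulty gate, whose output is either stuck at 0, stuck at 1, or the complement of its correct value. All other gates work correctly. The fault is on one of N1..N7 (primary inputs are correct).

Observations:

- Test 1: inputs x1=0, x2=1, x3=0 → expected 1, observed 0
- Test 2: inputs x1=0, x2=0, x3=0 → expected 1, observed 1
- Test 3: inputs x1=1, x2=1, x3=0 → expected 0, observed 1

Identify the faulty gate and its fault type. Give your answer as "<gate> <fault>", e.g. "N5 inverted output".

Fault-free values for test 1 (x1=0, x2=1, x3=0): N1=1, N2=1, N3=0, N4=1, N5=0, N6=1, N7=1, giving Y=1. Observed 0.
Test 1: faults giving observed 0 are {N1 stuck-at-0, N1 inverted output, N7 stuck-at-0, N7 inverted output}.
Test 2 (x1=0, x2=0, x3=0): fault-free N1=1, N2=1, N3=0, N4=1, N5=0, N6=1, N7=1 → 1; observed 1. Eliminates N7 stuck-at-0, N7 inverted output.
Test 3 (x1=1, x2=1, x3=0): fault-free N1=0, N2=0, N3=1, N4=0, N5=1, N6=0, N7=0 → 0; observed 1. Eliminates N1 stuck-at-0.
Only N1 inverted output is consistent with every test.

N1 inverted output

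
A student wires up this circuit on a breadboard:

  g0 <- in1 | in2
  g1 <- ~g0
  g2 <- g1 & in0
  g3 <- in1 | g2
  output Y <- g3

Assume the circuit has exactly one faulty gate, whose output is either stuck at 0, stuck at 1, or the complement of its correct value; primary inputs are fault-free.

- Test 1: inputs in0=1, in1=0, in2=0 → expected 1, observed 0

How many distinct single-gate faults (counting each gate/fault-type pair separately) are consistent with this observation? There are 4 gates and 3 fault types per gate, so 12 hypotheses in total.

Fault-free: g0=0, g1=1, g2=1, g3=1 → 1. Observed 0.
  g0 stuck-at-0: output 1 ✗
  g0 stuck-at-1: output 0 ✓
  g0 inverted output: output 0 ✓
  g1 stuck-at-0: output 0 ✓
  g1 stuck-at-1: output 1 ✗
  g1 inverted output: output 0 ✓
  g2 stuck-at-0: output 0 ✓
  g2 stuck-at-1: output 1 ✗
  g2 inverted output: output 0 ✓
  g3 stuck-at-0: output 0 ✓
  g3 stuck-at-1: output 1 ✗
  g3 inverted output: output 0 ✓
Consistent faults: {g0 stuck-at-1, g0 inverted output, g1 stuck-at-0, g1 inverted output, g2 stuck-at-0, g2 inverted output, g3 stuck-at-0, g3 inverted output} — 8 in all.

8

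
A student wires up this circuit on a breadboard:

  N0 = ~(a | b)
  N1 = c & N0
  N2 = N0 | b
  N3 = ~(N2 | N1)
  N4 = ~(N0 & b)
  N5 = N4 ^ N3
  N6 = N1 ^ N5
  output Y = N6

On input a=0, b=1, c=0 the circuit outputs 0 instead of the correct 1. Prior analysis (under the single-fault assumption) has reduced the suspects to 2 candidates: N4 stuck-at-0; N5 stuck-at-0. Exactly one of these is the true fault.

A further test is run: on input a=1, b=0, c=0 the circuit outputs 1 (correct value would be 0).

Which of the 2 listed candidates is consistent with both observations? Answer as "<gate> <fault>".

Evaluate each candidate on input a=1, b=0, c=0:
  N4 stuck-at-0: N0=0, N1=0, N2=0, N3=1, N4=0 [stuck-at-0], N5=1, N6=1 → 1 — matches
  N5 stuck-at-0: N0=0, N1=0, N2=0, N3=1, N4=1, N5=0 [stuck-at-0], N6=0 → 0 — eliminated
Only N4 stuck-at-0 reproduces the observed 1.

N4 stuck-at-0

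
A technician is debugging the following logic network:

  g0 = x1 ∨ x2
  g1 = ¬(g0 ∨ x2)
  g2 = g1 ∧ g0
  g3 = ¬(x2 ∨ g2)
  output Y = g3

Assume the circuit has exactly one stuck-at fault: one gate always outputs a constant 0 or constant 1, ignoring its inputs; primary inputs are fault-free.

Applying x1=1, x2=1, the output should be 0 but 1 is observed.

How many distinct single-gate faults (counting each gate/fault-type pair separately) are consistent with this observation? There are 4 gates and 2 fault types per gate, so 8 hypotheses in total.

Fault-free: g0=1, g1=0, g2=0, g3=0 → 0. Observed 1.
  g0 stuck-at-0: output 0 ✗
  g0 stuck-at-1: output 0 ✗
  g1 stuck-at-0: output 0 ✗
  g1 stuck-at-1: output 0 ✗
  g2 stuck-at-0: output 0 ✗
  g2 stuck-at-1: output 0 ✗
  g3 stuck-at-0: output 0 ✗
  g3 stuck-at-1: output 1 ✓
Consistent faults: {g3 stuck-at-1} — 1 in all.

1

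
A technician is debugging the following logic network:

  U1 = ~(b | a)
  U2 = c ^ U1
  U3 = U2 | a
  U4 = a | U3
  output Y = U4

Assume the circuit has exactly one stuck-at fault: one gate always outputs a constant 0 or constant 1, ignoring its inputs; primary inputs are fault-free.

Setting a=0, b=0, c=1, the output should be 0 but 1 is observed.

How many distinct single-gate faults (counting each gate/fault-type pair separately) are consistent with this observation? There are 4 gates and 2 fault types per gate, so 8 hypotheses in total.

Fault-free: U1=1, U2=0, U3=0, U4=0 → 0. Observed 1.
  U1 stuck-at-0: output 1 ✓
  U1 stuck-at-1: output 0 ✗
  U2 stuck-at-0: output 0 ✗
  U2 stuck-at-1: output 1 ✓
  U3 stuck-at-0: output 0 ✗
  U3 stuck-at-1: output 1 ✓
  U4 stuck-at-0: output 0 ✗
  U4 stuck-at-1: output 1 ✓
Consistent faults: {U1 stuck-at-0, U2 stuck-at-1, U3 stuck-at-1, U4 stuck-at-1} — 4 in all.

4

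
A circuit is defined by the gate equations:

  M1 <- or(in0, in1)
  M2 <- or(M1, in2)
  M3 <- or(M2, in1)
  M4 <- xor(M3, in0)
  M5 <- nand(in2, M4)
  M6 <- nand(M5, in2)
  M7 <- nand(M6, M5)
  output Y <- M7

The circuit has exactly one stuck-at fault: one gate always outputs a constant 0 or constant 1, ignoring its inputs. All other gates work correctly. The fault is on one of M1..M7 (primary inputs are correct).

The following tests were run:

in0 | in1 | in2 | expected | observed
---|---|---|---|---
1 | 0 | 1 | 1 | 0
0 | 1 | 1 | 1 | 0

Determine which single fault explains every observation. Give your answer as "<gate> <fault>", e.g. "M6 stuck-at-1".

M7 stuck-at-0

Fault-free values for test 1 (in0=1, in1=0, in2=1): M1=1, M2=1, M3=1, M4=0, M5=1, M6=0, M7=1, giving Y=1. Observed 0.
Test 1: faults giving observed 0 are {M6 stuck-at-1, M7 stuck-at-0}.
Test 2 (in0=0, in1=1, in2=1): fault-free M1=1, M2=1, M3=1, M4=1, M5=0, M6=1, M7=1 → 1; observed 0. Eliminates M6 stuck-at-1.
Only M7 stuck-at-0 is consistent with every test.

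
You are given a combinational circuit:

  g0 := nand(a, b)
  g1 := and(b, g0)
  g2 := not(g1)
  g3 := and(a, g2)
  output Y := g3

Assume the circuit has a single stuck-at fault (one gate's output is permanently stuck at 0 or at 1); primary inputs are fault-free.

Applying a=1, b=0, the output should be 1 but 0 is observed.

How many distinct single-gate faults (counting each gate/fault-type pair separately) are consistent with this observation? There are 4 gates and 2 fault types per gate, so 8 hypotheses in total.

3

Fault-free: g0=1, g1=0, g2=1, g3=1 → 1. Observed 0.
  g0 stuck-at-0: output 1 ✗
  g0 stuck-at-1: output 1 ✗
  g1 stuck-at-0: output 1 ✗
  g1 stuck-at-1: output 0 ✓
  g2 stuck-at-0: output 0 ✓
  g2 stuck-at-1: output 1 ✗
  g3 stuck-at-0: output 0 ✓
  g3 stuck-at-1: output 1 ✗
Consistent faults: {g1 stuck-at-1, g2 stuck-at-0, g3 stuck-at-0} — 3 in all.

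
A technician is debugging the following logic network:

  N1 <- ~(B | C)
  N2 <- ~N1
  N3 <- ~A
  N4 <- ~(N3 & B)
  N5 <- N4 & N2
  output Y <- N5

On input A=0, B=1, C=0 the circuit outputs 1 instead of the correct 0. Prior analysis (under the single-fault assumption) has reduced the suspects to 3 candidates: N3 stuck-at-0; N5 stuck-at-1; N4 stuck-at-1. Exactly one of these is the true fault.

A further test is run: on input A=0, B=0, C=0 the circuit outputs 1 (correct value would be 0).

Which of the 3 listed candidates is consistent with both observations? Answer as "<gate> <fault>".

N5 stuck-at-1

Evaluate each candidate on input A=0, B=0, C=0:
  N3 stuck-at-0: N1=1, N2=0, N3=0 [stuck-at-0], N4=1, N5=0 → 0 — eliminated
  N5 stuck-at-1: N1=1, N2=0, N3=1, N4=1, N5=1 [stuck-at-1] → 1 — matches
  N4 stuck-at-1: N1=1, N2=0, N3=1, N4=1 [stuck-at-1], N5=0 → 0 — eliminated
Only N5 stuck-at-1 reproduces the observed 1.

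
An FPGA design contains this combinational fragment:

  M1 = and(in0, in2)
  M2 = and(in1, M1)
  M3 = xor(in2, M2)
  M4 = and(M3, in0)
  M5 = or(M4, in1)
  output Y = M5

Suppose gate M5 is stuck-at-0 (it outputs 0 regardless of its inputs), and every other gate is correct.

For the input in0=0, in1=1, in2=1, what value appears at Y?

0

Propagate with M5 forced: M1=0, M2=0, M3=1, M4=0, M5=0 [stuck-at-0].
So Y = 0. (Without the fault it would be 1.)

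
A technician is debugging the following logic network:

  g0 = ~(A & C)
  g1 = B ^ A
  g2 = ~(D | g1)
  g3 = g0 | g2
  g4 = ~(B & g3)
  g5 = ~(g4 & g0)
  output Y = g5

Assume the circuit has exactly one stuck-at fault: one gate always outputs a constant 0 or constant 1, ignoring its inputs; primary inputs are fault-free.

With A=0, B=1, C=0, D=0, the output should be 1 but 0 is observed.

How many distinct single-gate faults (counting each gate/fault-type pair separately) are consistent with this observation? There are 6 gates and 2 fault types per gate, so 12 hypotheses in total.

3

Fault-free: g0=1, g1=1, g2=0, g3=1, g4=0, g5=1 → 1. Observed 0.
  g0 stuck-at-0: output 1 ✗
  g0 stuck-at-1: output 1 ✗
  g1 stuck-at-0: output 1 ✗
  g1 stuck-at-1: output 1 ✗
  g2 stuck-at-0: output 1 ✗
  g2 stuck-at-1: output 1 ✗
  g3 stuck-at-0: output 0 ✓
  g3 stuck-at-1: output 1 ✗
  g4 stuck-at-0: output 1 ✗
  g4 stuck-at-1: output 0 ✓
  g5 stuck-at-0: output 0 ✓
  g5 stuck-at-1: output 1 ✗
Consistent faults: {g3 stuck-at-0, g4 stuck-at-1, g5 stuck-at-0} — 3 in all.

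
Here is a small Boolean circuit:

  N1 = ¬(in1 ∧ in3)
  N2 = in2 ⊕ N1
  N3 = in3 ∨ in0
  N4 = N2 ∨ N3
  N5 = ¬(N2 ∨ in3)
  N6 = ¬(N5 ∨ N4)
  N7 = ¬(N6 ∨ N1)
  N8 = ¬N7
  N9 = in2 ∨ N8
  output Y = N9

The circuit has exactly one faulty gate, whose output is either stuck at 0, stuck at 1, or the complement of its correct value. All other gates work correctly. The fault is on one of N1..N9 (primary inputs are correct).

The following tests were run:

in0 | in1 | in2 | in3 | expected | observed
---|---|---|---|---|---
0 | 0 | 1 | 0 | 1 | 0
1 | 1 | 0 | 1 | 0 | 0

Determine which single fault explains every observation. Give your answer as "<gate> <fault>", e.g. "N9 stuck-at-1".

N9 stuck-at-0

Fault-free values for test 1 (in0=0, in1=0, in2=1, in3=0): N1=1, N2=0, N3=0, N4=0, N5=1, N6=0, N7=0, N8=1, N9=1, giving Y=1. Observed 0.
Test 1: faults giving observed 0 are {N9 stuck-at-0, N9 inverted output}.
Test 2 (in0=1, in1=1, in2=0, in3=1): fault-free N1=0, N2=0, N3=1, N4=1, N5=0, N6=0, N7=1, N8=0, N9=0 → 0; observed 0. Eliminates N9 inverted output.
Only N9 stuck-at-0 is consistent with every test.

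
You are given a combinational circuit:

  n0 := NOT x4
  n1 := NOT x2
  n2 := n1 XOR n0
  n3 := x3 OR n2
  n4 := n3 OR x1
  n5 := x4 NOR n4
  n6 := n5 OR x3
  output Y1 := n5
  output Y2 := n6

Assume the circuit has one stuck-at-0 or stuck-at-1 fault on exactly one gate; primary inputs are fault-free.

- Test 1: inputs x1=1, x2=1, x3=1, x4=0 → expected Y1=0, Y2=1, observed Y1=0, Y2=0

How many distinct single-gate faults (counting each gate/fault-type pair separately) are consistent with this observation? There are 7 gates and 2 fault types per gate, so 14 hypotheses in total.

1

Fault-free: n0=1, n1=0, n2=1, n3=1, n4=1, n5=0, n6=1 → Y1=0, Y2=1. Observed Y1=0, Y2=0.
  n0 stuck-at-0: output Y1=0, Y2=1 ✗
  n0 stuck-at-1: output Y1=0, Y2=1 ✗
  n1 stuck-at-0: output Y1=0, Y2=1 ✗
  n1 stuck-at-1: output Y1=0, Y2=1 ✗
  n2 stuck-at-0: output Y1=0, Y2=1 ✗
  n2 stuck-at-1: output Y1=0, Y2=1 ✗
  n3 stuck-at-0: output Y1=0, Y2=1 ✗
  n3 stuck-at-1: output Y1=0, Y2=1 ✗
  n4 stuck-at-0: output Y1=1, Y2=1 ✗
  n4 stuck-at-1: output Y1=0, Y2=1 ✗
  n5 stuck-at-0: output Y1=0, Y2=1 ✗
  n5 stuck-at-1: output Y1=1, Y2=1 ✗
  n6 stuck-at-0: output Y1=0, Y2=0 ✓
  n6 stuck-at-1: output Y1=0, Y2=1 ✗
Consistent faults: {n6 stuck-at-0} — 1 in all.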